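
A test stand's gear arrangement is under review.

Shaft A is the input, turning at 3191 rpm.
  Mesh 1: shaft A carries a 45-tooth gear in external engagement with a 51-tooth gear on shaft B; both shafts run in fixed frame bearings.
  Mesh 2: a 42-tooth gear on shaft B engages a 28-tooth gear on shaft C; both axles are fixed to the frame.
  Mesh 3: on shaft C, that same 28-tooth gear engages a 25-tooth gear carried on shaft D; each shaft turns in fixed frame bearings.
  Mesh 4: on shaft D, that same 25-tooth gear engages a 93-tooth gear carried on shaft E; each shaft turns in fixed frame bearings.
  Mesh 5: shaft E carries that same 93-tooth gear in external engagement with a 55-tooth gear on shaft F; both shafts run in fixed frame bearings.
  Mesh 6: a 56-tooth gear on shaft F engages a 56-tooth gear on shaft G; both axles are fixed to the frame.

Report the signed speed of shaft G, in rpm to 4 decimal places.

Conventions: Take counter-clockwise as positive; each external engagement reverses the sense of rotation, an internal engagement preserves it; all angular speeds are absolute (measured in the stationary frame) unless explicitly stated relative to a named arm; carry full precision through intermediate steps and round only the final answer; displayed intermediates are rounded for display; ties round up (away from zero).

recognized (7 fixed axles, 6 meshes): fixed-axis compound train
mesh 1 [45T→51T]: ω = 3191.0000×45/51 = 2815.5882 rpm, sense flips to −
mesh 2 [42T→28T]: ω = 2815.5882×42/28 = 4223.3824 rpm, sense flips to +
mesh 3 [28T→25T]: ω = 4223.3824×28/25 = 4730.1882 rpm, sense flips to −
mesh 4 [25T→93T]: ω = 4730.1882×25/93 = 1271.5560 rpm, sense flips to +
mesh 5 [93T→55T]: ω = 1271.5560×93/55 = 2150.0856 rpm, sense flips to −
mesh 6 [56T→56T]: ω = 2150.0856×56/56 = 2150.0856 rpm, sense flips to +
signed output speed = +2150.0856 rpm

+2150.0856 rpm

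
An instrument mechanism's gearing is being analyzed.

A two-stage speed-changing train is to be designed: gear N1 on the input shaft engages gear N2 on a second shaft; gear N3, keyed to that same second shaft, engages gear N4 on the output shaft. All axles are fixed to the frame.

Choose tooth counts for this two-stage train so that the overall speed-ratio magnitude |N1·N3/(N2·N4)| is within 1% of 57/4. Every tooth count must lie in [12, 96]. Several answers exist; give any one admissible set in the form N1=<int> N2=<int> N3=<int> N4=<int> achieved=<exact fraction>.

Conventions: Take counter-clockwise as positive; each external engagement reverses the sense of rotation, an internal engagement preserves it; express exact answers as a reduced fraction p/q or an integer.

N1=27 N2=12 N3=76 N4=12 achieved=57/4

2-stage fixed-axis compound train for ratio 57/4
target = 57/4 in lowest terms: an exact hit needs N1·N3 = k·57 and N2·N4 = k·4 for one integer k, every count in [12, 96]; additionally prefer no 1:1 stage (N1 ≠ N2, N3 ≠ N4)
k = 1…35: no 1:1-free in-range split of k·57 and k·4 into factor pairs; take k = 36
k = 36: N1·N3 = 2052 = 27·76, N2·N4 = 144 = 12·12
achieved = 27·76/(12·12) = 57/4; |achieved − target| = 0 ≤ 57/400 ✓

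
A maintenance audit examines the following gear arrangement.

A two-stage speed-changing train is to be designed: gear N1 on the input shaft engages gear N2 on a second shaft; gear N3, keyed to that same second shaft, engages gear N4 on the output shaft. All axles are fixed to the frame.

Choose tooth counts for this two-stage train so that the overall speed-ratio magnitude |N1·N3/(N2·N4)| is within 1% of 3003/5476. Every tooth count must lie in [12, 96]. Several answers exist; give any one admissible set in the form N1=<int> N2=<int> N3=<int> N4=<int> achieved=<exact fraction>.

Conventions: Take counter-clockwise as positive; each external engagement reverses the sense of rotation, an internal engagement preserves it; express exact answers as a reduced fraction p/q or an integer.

design class (target 3003/5476): fixed-axis compound train
target = 3003/5476 in lowest terms: an exact hit needs N1·N3 = k·3003 and N2·N4 = k·5476 for one integer k, every count in [12, 96]; additionally prefer no 1:1 stage (N1 ≠ N2, N3 ≠ N4)
k = 1: N1·N3 = 3003 = 33·91, N2·N4 = 5476 = 74·74
achieved = 33·91/(74·74) = 3003/5476; |achieved − target| = 0 ≤ 3003/547600 ✓

N1=33 N2=74 N3=91 N4=74 achieved=3003/5476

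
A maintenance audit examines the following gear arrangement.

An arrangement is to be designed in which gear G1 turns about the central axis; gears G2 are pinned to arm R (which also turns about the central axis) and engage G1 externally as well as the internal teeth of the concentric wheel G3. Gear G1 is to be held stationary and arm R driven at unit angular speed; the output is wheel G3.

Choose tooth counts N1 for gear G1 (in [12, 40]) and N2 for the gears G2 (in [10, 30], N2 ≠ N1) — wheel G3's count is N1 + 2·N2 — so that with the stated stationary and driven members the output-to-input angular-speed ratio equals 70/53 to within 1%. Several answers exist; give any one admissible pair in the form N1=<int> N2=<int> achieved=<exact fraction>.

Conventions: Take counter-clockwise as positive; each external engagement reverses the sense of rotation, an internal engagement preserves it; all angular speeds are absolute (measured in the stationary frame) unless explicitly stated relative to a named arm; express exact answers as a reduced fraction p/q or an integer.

planetary set to be sized for 70/53 (Willis relation)
Willis with ω_sun = 0: ω_ring/ω_arm = (N1+N3)/N3; set equal to 70/53  ⇒  N3/N1 = 1/(70/53 − 1) = 53/17
N3 = N1 + 2·N2  ⇒  N2/N1 = (N3/N1 − 1)/2 = (53/17 − 1)/2 = 18/17
smallest multiple with N1 ≥ 12 and N2 ≥ 10: k = 1  ⇒  N1 = 1·17 = 17, N2 = 1·18 = 18 (N1 ≤ 40, N2 ≤ 30, N2 ≠ N1 ✓), N3 = 17 + 2·18 = 53
check: (N1+N3)/N3 with N1 = 17, N3 = 53 gives 70/53; |achieved − target| = 0 ≤ 7/530 ✓

N1=17 N2=18 achieved=70/53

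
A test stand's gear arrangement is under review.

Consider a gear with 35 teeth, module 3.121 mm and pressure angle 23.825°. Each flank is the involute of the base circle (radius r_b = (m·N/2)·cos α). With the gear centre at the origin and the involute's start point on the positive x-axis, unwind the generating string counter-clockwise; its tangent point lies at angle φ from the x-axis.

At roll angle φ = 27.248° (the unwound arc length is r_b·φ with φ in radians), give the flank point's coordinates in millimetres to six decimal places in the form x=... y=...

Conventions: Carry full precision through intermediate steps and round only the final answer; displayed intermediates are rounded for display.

x=55.297669 y=1.751099

topology: single-mesh involute geometry — m = 3.121, N = 35
pitch radius r_p = m·N/2 = 3.121·35/2 = 54.617500
base radius r_b = r_p·cos α = 54.617500·cos 23.825° = 49.963188
roll angle φ = 27.248° = 0.47556731 rad
x = r_b·(cos φ + φ·sin φ) = 55.297669
y = r_b·(sin φ − φ·cos φ) = 1.751099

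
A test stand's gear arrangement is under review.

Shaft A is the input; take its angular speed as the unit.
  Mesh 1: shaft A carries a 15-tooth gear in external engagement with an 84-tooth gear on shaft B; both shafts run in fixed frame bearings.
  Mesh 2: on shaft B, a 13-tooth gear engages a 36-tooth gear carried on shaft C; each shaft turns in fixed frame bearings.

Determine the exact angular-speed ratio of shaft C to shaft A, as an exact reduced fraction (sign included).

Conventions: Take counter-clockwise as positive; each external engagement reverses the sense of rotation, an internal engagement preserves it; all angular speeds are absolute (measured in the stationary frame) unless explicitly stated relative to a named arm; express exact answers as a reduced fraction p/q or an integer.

65/1008

class = fixed-axis compound train [2 meshes; 2 ratios multiply, 2 sense flips]
mesh 1 [15T→84T]: running ratio 5/28, sense −
mesh 2 [13T→36T]: running ratio 65/1008, sense +
ω_out/ω_in = 65/1008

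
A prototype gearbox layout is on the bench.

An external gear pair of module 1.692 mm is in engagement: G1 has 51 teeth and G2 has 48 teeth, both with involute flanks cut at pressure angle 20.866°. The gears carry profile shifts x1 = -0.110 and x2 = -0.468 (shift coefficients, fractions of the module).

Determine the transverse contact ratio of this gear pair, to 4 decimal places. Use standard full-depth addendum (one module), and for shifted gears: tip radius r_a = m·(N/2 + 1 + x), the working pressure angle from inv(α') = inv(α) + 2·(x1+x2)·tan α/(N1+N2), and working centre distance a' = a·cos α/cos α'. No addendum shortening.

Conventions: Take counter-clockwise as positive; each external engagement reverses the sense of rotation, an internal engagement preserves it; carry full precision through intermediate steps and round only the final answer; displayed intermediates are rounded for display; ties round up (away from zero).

1.8509

class = single-mesh tooth geometry [involute pair 51T × 48T, m = 1.692]
base radii: r_b1 = 40.316313, r_b2 = 37.944765
tip radii: r_a1 = 44.651880, r_a2 = 41.508144
inv(α') = inv(20.866°) + 2·(-0.110-0.468)·tan α/(51+48) = 0.01255169  ⇒  α' = 18.92070°
a' = a·cos α / cos α' = 83.7540·cos 20.866°/cos 18.92070° = 82.731185
action lengths: √(r_a1²−r_b1²) = 19.193366, √(r_a2²−r_b2²) = 16.826195
base pitch p_b = π·m·cos α = 4.966958
CR = (19.193366 + 16.826195 − 82.731185·sin 18.92070°)/4.966958 = 1.850875
contact ratio ≈ 1.8509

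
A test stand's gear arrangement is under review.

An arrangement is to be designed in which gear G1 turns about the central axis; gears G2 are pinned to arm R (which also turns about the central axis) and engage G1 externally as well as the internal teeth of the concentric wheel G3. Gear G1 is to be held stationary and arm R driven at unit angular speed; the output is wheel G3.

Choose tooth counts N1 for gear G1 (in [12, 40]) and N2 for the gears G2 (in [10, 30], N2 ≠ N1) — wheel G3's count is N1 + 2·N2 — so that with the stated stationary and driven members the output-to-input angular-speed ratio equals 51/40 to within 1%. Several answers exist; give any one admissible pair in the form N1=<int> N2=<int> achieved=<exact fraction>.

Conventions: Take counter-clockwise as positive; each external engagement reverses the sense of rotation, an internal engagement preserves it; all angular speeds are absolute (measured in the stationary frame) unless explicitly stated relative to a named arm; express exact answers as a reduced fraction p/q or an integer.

design class (target 51/40): planetary set
Willis with ω_sun = 0: ω_ring/ω_arm = (N1+N3)/N3; set equal to 51/40  ⇒  N3/N1 = 1/(51/40 − 1) = 40/11
N3 = N1 + 2·N2  ⇒  N2/N1 = (N3/N1 − 1)/2 = (40/11 − 1)/2 = 29/22
smallest multiple with N1 ≥ 12 and N2 ≥ 10: k = 1  ⇒  N1 = 1·22 = 22, N2 = 1·29 = 29 (N1 ≤ 40, N2 ≤ 30, N2 ≠ N1 ✓), N3 = 22 + 2·29 = 80
check: (N1+N3)/N3 with N1 = 22, N3 = 80 gives 51/40; |achieved − target| = 0 ≤ 51/4000 ✓

N1=22 N2=29 achieved=51/40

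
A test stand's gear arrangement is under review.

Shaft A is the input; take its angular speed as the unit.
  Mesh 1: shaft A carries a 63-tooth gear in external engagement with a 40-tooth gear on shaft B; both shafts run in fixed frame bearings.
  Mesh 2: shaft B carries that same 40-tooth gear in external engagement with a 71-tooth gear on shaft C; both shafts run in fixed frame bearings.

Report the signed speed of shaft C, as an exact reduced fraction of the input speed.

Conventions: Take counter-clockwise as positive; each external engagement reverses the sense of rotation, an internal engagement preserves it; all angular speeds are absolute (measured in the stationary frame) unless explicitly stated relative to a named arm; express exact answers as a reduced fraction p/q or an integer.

2-mesh fixed-axis compound train (all bearings frame-fixed)
mesh 1 [63T→40T]: |ω|/ω_in = 1×63/40 = 63/40, sense flips to −
mesh 2 [40T→71T]: |ω|/ω_in = (63/40)×40/71 = 63/71, sense flips to +
signed output speed (× input speed) = 63/71

63/71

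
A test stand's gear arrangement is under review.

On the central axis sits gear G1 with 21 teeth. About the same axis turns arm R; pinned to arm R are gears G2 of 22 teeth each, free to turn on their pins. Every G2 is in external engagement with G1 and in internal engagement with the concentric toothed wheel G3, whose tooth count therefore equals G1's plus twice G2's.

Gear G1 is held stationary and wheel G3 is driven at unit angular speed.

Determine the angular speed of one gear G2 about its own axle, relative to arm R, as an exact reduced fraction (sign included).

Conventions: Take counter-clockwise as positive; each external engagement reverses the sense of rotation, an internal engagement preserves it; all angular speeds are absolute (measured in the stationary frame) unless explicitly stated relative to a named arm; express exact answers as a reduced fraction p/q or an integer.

1365/1892

recognized (axles ride arm R): planetary set, 21/22/65 teeth
ring teeth: 21 + 2·22 = 65
21(ω_sun−ω_arm) = −65(ω_ring−ω_arm),  ω_sun = 0, ω_ring = 1
21(0−ω_arm) = −65(1−ω_arm)  ⇒  86·ω_arm = 65  ⇒  ω_arm = 65/86
sun–planet mesh: 21·(0−65/86) = −22·(ω_p−ω_arm)  ⇒  ω_p−ω_arm = 1365/1892
exact speed ratio = 1365/1892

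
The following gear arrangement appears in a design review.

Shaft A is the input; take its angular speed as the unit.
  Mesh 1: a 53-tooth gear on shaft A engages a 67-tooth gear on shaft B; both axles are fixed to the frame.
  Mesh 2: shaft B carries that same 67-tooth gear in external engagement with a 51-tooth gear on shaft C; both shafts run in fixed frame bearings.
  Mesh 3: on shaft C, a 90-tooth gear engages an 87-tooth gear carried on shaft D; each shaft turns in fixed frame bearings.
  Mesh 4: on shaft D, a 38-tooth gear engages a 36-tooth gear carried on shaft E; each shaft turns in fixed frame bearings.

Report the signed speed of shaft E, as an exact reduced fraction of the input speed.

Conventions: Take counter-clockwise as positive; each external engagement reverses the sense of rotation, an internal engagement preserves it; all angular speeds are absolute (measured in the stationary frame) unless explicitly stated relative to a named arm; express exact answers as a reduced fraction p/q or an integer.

5035/4437

4-mesh fixed-axis compound train (all bearings frame-fixed)
mesh 1 [53T→67T]: |ω|/ω_in = 1×53/67 = 53/67, sense flips to −
mesh 2 [67T→51T]: |ω|/ω_in = (53/67)×67/51 = 53/51, sense flips to +
mesh 3 [90T→87T]: |ω|/ω_in = (53/51)×90/87 = 530/493, sense flips to −
mesh 4 [38T→36T]: |ω|/ω_in = (530/493)×38/36 = 5035/4437, sense flips to +
signed output speed (× input speed) = 5035/4437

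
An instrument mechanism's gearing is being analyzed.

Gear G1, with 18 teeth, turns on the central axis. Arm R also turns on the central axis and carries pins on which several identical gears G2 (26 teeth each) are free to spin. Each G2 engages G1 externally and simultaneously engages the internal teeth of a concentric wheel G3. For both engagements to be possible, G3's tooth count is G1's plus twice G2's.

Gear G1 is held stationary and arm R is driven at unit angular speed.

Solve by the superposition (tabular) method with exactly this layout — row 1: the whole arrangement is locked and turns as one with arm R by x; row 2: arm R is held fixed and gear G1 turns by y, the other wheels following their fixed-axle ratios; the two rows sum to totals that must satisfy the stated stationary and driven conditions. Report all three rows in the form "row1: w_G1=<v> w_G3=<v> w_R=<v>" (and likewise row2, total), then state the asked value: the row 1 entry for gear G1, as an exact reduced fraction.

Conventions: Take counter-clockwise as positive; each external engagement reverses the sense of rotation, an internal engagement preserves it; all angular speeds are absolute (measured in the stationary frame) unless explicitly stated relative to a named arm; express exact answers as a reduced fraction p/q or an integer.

row1: w_G1=1 w_G3=1 w_R=1
row2: w_G1=-1 w_G3=9/35 w_R=0
total: w_G1=0 w_G3=44/35 w_R=1
asked value: 1

planetary set (18T centre, 26T on arm, 70T internal) — Willis relation
row 1 (train locked, turned with arm): all members turn x
row 2: sun turns y, ring = −(18/70)·y, arm 0
boundary: total ω_sun = x + y = 0 and total ω_arm = x = 1  ⇒  y = -1, x = 1
row 2 ring = −(18/70)·(-1) = 9/35
totals (row 1 + row 2): sun 1 + (-1) = 0, ring 1 + 9/35 = 44/35, arm 1 + 0 = 1
asked cell (row1, sun) = 1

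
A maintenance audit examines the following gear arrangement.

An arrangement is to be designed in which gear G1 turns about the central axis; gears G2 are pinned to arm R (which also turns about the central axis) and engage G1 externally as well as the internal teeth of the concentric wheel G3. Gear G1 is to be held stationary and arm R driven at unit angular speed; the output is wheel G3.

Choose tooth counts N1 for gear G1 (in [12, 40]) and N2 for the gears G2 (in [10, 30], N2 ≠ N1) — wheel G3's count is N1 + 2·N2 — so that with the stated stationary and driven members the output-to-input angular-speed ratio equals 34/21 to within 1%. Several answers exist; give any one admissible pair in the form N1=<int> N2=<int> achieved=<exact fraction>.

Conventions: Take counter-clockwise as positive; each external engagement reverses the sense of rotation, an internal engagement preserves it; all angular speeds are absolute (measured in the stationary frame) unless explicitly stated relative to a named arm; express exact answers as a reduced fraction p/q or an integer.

design class (target 34/21): planetary set
Willis with ω_sun = 0: ω_ring/ω_arm = (N1+N3)/N3; set equal to 34/21  ⇒  N3/N1 = 1/(34/21 − 1) = 21/13
N3 = N1 + 2·N2  ⇒  N2/N1 = (N3/N1 − 1)/2 = (21/13 − 1)/2 = 4/13
smallest multiple with N1 ≥ 12 and N2 ≥ 10: k = 3  ⇒  N1 = 3·13 = 39, N2 = 3·4 = 12 (N1 ≤ 40, N2 ≤ 30, N2 ≠ N1 ✓), N3 = 39 + 2·12 = 63
check: (N1+N3)/N3 with N1 = 39, N3 = 63 gives 34/21; |achieved − target| = 0 ≤ 17/1050 ✓

N1=39 N2=12 achieved=34/21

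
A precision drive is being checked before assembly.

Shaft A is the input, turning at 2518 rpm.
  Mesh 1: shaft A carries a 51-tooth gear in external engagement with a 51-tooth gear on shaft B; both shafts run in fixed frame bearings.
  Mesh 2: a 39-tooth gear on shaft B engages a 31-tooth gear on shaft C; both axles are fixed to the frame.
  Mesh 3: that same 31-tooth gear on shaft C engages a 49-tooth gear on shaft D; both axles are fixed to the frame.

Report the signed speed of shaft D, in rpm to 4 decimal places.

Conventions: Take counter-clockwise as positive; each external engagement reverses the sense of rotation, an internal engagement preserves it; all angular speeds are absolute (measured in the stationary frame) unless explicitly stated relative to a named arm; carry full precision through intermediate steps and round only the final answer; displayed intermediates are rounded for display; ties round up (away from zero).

-2004.1224 rpm

class = fixed-axis compound train [3 meshes; 3 ratios multiply, 3 sense flips]
mesh 1 [51T→51T]: ω = 2518.0000×51/51 = 2518.0000 rpm, sense flips to −
mesh 2 [39T→31T]: ω = 2518.0000×39/31 = 3167.8065 rpm, sense flips to +
mesh 3 [31T→49T]: ω = 3167.8065×31/49 = 2004.1224 rpm, sense flips to −
signed output speed = -2004.1224 rpm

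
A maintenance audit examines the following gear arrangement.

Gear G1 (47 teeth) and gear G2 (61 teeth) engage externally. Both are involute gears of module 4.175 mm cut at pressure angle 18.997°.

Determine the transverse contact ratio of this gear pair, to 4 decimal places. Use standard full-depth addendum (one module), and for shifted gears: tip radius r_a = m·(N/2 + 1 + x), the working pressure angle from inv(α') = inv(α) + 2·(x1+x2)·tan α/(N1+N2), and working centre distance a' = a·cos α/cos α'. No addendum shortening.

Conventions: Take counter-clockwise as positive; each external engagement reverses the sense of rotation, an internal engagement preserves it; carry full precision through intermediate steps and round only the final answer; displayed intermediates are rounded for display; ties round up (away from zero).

1.8227

recognized (one external pair, fixed centres): single-mesh tooth geometry, m = 4.175, N1 = 47, N2 = 61
base radii: r_b1 = 92.768864, r_b2 = 120.402142
tip radii: r_a1 = 102.287500, r_a2 = 131.512500
no profile shift: α' = α, a' = a
action lengths: √(r_a1²−r_b1²) = 43.089101, √(r_a2²−r_b2²) = 52.904270
base pitch p_b = π·m·cos α = 12.401786
CR = (43.089101 + 52.904270 − 225.450000·sin 18.99700°)/12.401786 = 1.822737
contact ratio ≈ 1.8227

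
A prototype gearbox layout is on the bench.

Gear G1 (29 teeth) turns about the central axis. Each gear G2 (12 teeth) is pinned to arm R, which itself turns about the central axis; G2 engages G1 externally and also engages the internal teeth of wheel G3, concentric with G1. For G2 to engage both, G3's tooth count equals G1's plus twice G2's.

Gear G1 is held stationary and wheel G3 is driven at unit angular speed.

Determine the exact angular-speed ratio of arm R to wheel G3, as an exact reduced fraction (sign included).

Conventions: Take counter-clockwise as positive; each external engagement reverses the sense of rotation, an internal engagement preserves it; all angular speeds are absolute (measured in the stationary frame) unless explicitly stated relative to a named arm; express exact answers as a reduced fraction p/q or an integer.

53/82

recognized (axles ride arm R): planetary set, 29/12/53 teeth
ring teeth: 29 + 2·12 = 53
29(ω_sun−ω_arm) = −53(ω_ring−ω_arm),  ω_sun = 0, ω_ring = 1
29(0−ω_arm) = −53(1−ω_arm)  ⇒  82·ω_arm = 53  ⇒  ω_arm = 53/82
ω_out/ω_in = 53/82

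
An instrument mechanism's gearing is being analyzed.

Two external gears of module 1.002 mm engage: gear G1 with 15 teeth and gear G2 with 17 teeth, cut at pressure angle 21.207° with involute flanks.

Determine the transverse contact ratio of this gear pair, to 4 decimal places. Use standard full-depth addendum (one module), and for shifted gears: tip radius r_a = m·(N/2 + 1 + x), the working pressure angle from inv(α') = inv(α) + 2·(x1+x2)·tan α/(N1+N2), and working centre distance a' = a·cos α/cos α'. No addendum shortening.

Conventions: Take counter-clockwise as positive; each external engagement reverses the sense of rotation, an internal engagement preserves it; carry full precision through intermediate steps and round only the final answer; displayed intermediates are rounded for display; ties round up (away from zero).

1.4631

single-mesh involute tooth geometry (15T engaging 17T at module 1.002)
base radii: r_b1 = 7.006081, r_b2 = 7.940225
tip radii: r_a1 = 8.517000, r_a2 = 9.519000
no profile shift: α' = α, a' = a
action lengths: √(r_a1²−r_b1²) = 4.842945, √(r_a2²−r_b2²) = 5.250160
base pitch p_b = π·m·cos α = 2.934700
CR = (4.842945 + 5.250160 − 16.032000·sin 21.20700°)/2.934700 = 1.463084
contact ratio ≈ 1.4631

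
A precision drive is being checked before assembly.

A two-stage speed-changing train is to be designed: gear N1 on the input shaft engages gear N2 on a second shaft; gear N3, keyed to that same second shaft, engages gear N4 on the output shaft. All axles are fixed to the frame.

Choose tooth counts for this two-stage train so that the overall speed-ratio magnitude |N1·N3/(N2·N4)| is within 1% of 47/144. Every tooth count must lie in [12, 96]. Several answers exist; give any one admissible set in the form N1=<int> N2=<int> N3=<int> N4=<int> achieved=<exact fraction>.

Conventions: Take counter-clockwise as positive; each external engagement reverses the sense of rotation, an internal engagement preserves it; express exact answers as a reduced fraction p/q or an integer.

class = fixed-axis compound train [2-stage, 47/144 wanted]
target = 47/144 in lowest terms: an exact hit needs N1·N3 = k·47 and N2·N4 = k·144 for one integer k, every count in [12, 96]; additionally prefer no 1:1 stage (N1 ≠ N2, N3 ≠ N4)
k = 1…11: no 1:1-free in-range split of k·47 and k·144 into factor pairs; take k = 12
k = 12: N1·N3 = 564 = 12·47, N2·N4 = 1728 = 18·96
achieved = 12·47/(18·96) = 47/144; |achieved − target| = 0 ≤ 47/14400 ✓

N1=12 N2=18 N3=47 N4=96 achieved=47/144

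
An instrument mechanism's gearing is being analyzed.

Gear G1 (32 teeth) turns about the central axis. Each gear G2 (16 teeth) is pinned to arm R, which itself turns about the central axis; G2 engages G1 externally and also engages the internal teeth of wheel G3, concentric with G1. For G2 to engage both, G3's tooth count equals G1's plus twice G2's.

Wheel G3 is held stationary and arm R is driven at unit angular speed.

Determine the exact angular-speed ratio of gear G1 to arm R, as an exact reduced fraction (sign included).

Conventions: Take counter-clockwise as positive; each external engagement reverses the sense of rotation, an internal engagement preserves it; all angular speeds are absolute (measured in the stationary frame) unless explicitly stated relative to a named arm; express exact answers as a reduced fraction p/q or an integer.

3

class = planetary set [G3 = 32+2·16 = 64; Willis about the carrier]
ring teeth: 32 + 2·16 = 64
32(ω_sun−ω_arm) = −64(ω_ring−ω_arm),  ω_ring = 0, ω_arm = 1
ω_sun = 1 − (64/32)(0−1) = 3
ω_out/ω_in = 3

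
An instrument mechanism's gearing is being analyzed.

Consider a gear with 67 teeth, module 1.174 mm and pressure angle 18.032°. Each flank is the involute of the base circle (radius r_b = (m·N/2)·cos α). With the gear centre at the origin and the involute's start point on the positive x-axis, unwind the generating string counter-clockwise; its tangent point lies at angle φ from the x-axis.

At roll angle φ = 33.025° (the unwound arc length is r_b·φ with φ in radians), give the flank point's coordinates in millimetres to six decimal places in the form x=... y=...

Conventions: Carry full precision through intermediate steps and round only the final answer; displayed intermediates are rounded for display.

single-mesh involute tooth geometry (67T wheel at module 1.174)
pitch radius r_p = m·N/2 = 1.174·67/2 = 39.329000
base radius r_b = r_p·cos α = 39.329000·cos 18.032° = 37.397308
roll angle φ = 33.025° = 0.57639499 rad
x = r_b·(cos φ + φ·sin φ) = 43.103051
y = r_b·(sin φ − φ·cos φ) = 2.308776

x=43.103051 y=2.308776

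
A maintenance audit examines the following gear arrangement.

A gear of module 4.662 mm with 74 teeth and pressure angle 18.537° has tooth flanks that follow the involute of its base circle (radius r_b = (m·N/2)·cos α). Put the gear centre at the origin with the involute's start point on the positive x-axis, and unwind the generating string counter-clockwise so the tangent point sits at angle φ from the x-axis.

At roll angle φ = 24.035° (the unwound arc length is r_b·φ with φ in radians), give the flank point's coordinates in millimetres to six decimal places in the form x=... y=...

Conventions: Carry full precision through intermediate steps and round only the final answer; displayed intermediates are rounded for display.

x=177.307511 y=3.953832

topology: single-mesh involute geometry — m = 4.662, N = 74
pitch radius r_p = m·N/2 = 4.662·74/2 = 172.494000
base radius r_b = r_p·cos α = 172.494000·cos 18.537° = 163.544761
roll angle φ = 24.035° = 0.41948989 rad
x = r_b·(cos φ + φ·sin φ) = 177.307511
y = r_b·(sin φ − φ·cos φ) = 3.953832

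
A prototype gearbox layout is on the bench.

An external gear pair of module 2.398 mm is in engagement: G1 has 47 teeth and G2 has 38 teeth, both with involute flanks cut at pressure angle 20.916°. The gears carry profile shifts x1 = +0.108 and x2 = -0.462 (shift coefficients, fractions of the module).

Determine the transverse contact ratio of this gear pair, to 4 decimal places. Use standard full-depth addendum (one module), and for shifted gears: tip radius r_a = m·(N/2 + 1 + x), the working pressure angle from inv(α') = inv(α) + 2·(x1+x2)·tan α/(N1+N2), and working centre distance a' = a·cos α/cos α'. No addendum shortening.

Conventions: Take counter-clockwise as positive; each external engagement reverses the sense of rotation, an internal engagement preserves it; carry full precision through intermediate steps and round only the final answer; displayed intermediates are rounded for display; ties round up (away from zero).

single-mesh involute tooth geometry (47T engaging 38T at module 2.398)
base radii: r_b1 = 52.639609, r_b2 = 42.559684
tip radii: r_a1 = 59.009984, r_a2 = 46.852124
inv(α') = inv(20.916°) + 2·(+0.108-0.462)·tan α/(47+38) = 0.01394645  ⇒  α' = 19.57602°
a' = a·cos α / cos α' = 101.9150·cos 20.916°/cos 19.57602° = 101.039607
action lengths: √(r_a1²−r_b1²) = 26.669267, √(r_a2²−r_b2²) = 19.590683
base pitch p_b = π·m·cos α = 7.037115
CR = (26.669267 + 19.590683 − 101.039607·sin 19.57602°)/7.037115 = 1.762924
contact ratio ≈ 1.7629

1.7629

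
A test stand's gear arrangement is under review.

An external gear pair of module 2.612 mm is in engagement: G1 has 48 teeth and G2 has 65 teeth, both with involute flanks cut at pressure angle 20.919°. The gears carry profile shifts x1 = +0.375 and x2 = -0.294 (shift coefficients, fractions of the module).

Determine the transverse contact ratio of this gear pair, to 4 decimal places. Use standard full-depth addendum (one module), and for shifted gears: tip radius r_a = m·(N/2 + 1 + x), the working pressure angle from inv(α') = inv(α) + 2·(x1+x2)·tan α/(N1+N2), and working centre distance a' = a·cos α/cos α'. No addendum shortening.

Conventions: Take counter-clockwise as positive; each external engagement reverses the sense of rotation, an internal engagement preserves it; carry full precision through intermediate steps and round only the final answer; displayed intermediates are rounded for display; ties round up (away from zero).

single-mesh involute tooth geometry (48T engaging 65T at module 2.612)
base radii: r_b1 = 58.555991, r_b2 = 79.294571
tip radii: r_a1 = 66.279500, r_a2 = 86.734072
inv(α') = inv(20.919°) + 2·(+0.375-0.294)·tan α/(48+65) = 0.01768545  ⇒  α' = 21.13152°
a' = a·cos α / cos α' = 147.5780·cos 20.919°/cos 21.13152° = 147.788549
action lengths: √(r_a1²−r_b1²) = 31.051055, √(r_a2²−r_b2²) = 35.144989
base pitch p_b = π·m·cos α = 7.664961
CR = (31.051055 + 35.144989 − 147.788549·sin 21.13152°)/7.664961 = 1.685175
contact ratio ≈ 1.6852

1.6852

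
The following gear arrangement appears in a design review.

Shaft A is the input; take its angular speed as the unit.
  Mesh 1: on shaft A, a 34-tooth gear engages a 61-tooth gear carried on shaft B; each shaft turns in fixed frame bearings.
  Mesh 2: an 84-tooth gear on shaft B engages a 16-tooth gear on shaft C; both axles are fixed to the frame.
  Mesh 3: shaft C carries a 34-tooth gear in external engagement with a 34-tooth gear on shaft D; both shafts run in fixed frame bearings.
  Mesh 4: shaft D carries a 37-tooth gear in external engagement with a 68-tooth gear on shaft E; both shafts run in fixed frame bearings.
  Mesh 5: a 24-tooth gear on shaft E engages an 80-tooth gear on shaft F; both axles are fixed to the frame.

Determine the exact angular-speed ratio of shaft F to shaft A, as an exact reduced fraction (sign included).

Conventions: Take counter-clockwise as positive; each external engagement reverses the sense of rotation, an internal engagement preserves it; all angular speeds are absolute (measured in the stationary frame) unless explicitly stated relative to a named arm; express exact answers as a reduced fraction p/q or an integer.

class = fixed-axis compound train [5 meshes; 5 ratios multiply, 5 sense flips]
mesh 1 [34T→61T]: running ratio 34/61, sense −
mesh 2 [84T→16T]: running ratio 357/122, sense +
mesh 3 [34T→34T]: running ratio 357/122, sense −
mesh 4 [37T→68T]: running ratio 777/488, sense +
mesh 5 [24T→80T]: running ratio 2331/4880, sense −
ω_out/ω_in = -2331/4880

-2331/4880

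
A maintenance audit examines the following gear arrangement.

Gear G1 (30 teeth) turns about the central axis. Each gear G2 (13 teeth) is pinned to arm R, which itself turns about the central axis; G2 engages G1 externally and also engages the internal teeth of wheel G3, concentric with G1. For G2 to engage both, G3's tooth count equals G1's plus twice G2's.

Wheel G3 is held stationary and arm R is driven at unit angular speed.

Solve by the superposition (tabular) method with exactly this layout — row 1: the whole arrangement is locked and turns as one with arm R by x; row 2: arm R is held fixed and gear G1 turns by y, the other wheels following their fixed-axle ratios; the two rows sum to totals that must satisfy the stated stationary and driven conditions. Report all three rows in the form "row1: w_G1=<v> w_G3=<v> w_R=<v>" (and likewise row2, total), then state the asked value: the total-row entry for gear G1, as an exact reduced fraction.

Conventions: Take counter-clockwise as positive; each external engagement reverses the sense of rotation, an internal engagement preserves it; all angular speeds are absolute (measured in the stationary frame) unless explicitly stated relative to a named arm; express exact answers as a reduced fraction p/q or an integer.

row1: w_G1=1 w_G3=1 w_R=1
row2: w_G1=28/15 w_G3=-1 w_R=0
total: w_G1=43/15 w_G3=0 w_R=1
asked value: 43/15

planetary set (30T centre, 13T on arm, 56T internal) — Willis relation
superposition row 1 [locked train]: every member turns x
superposition row 2 [arm held]: sun y, ring −(30/56)·y, arm 0
boundary: total ω_ring = x − (30/56)·y = 0 and total ω_arm = x = 1  ⇒  y = 28/15, x = 1
row 2 ring = −(30/56)·28/15 = -1
totals (row 1 + row 2): sun 1 + 28/15 = 43/15, ring 1 + (-1) = 0, arm 1 + 0 = 1
asked cell (total, sun) = 43/15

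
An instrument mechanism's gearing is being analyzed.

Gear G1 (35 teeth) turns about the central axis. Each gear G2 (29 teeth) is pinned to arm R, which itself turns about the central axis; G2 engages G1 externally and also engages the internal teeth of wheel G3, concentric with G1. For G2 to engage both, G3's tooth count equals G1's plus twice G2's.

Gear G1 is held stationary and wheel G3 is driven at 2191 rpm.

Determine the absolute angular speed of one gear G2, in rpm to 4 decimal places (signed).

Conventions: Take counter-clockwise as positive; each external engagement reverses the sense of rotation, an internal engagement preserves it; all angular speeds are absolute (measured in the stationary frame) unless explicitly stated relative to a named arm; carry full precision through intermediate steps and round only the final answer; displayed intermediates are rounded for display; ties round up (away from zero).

class = planetary set [G3 = 35+2·29 = 93; Willis about the carrier]
normalise by the input: solve with ω_ring = 1, then scale by 2191 rpm
ring teeth: 35 + 2·29 = 93
35(ω_sun−ω_arm) = −93(ω_ring−ω_arm),  ω_sun = 0, ω_ring = 1
35(0−ω_arm) = −93(1−ω_arm)  ⇒  128·ω_arm = 93  ⇒  ω_arm = 93/128
sun–planet mesh: 35·(0−93/128) = −29·(ω_p−ω_arm)  ⇒  ω_p−ω_arm = 3255/3712
ω_p = 93/128 + 3255/3712 = 93/58
scale: ω_p = 93/58 × 2191 rpm = +3513.1552 rpm

+3513.1552 rpm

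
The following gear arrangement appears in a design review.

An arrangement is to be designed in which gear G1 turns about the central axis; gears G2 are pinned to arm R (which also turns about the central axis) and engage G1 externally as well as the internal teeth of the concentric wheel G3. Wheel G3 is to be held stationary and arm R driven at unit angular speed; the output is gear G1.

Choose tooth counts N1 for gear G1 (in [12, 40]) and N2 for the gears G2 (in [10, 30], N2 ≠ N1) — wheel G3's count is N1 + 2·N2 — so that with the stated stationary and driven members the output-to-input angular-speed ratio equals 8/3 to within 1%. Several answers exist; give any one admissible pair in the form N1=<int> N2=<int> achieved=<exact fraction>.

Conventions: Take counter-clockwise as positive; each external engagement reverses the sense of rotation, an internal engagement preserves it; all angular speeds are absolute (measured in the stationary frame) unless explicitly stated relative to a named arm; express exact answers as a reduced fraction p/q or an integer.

N1=30 N2=10 achieved=8/3

design class (target 8/3): planetary set
Willis with ω_ring = 0: ω_sun/ω_arm = (N1+N3)/N1; set equal to 8/3  ⇒  N3/N1 = 8/3 − 1 = 5/3
N3 = N1 + 2·N2  ⇒  N2/N1 = (N3/N1 − 1)/2 = (5/3 − 1)/2 = 1/3
smallest multiple with N1 ≥ 12 and N2 ≥ 10: k = 10  ⇒  N1 = 10·3 = 30, N2 = 10·1 = 10 (N1 ≤ 40, N2 ≤ 30, N2 ≠ N1 ✓), N3 = 30 + 2·10 = 50
check: (N1+N3)/N1 with N1 = 30, N3 = 50 gives 8/3; |achieved − target| = 0 ≤ 2/75 ✓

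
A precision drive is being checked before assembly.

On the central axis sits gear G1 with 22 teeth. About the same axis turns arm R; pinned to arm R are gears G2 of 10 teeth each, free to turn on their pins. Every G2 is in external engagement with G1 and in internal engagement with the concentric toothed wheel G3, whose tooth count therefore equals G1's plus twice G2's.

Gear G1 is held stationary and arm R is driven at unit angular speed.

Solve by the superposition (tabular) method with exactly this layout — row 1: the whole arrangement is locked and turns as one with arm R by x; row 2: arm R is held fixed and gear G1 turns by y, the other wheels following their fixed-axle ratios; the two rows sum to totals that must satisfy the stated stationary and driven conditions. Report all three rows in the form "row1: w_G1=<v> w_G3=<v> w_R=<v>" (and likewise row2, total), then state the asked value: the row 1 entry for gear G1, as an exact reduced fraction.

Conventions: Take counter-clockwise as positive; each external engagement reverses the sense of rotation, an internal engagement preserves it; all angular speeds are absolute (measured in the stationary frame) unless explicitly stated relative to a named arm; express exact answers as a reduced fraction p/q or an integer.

row1: w_G1=1 w_G3=1 w_R=1
row2: w_G1=-1 w_G3=11/21 w_R=0
total: w_G1=0 w_G3=32/21 w_R=1
asked value: 1

class = planetary set [G3 = 22+2·10 = 42; Willis about the carrier]
row 1 (train locked, turned with arm): all members turn x
superposition row 2 [arm held]: sun y, ring −(22/42)·y, arm 0
boundary: total ω_sun = x + y = 0 and total ω_arm = x = 1  ⇒  y = -1, x = 1
row 2 ring = −(22/42)·(-1) = 11/21
totals (row 1 + row 2): sun 1 + (-1) = 0, ring 1 + 11/21 = 32/21, arm 1 + 0 = 1
asked cell (row1, sun) = 1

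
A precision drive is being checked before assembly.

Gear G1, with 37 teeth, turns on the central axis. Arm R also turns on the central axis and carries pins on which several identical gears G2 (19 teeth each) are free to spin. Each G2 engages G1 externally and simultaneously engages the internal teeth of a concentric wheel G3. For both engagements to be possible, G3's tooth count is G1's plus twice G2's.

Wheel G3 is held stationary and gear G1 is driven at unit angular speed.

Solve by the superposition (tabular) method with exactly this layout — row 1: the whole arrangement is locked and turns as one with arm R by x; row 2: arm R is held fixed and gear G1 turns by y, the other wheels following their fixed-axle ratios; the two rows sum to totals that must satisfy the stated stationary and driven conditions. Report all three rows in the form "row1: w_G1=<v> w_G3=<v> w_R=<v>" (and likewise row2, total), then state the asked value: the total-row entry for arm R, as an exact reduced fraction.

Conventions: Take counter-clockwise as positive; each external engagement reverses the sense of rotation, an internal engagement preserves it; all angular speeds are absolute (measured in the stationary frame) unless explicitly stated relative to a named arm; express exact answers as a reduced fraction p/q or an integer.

row1: w_G1=37/112 w_G3=37/112 w_R=37/112
row2: w_G1=75/112 w_G3=-37/112 w_R=0
total: w_G1=1 w_G3=0 w_R=37/112
asked value: 37/112

class = planetary set [G3 = 37+2·19 = 75; Willis about the carrier]
row 1: whole set turns with the arm by x
row 2: sun turns y, ring = −(37/75)·y, arm 0
boundary: total ω_ring = x − (37/75)·y = 0 and total ω_sun = x + y = 1  ⇒  y = 75/112, x = 37/112
row 2 ring = −(37/75)·75/112 = -37/112
totals (row 1 + row 2): sun 37/112 + 75/112 = 1, ring 37/112 + (-37/112) = 0, arm 37/112 + 0 = 37/112
asked cell (total, arm) = 37/112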